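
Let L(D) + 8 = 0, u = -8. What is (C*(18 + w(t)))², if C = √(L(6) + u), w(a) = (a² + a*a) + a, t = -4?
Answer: -33856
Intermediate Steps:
L(D) = -8 (L(D) = -8 + 0 = -8)
w(a) = a + 2*a² (w(a) = (a² + a²) + a = 2*a² + a = a + 2*a²)
C = 4*I (C = √(-8 - 8) = √(-16) = 4*I ≈ 4.0*I)
(C*(18 + w(t)))² = ((4*I)*(18 - 4*(1 + 2*(-4))))² = ((4*I)*(18 - 4*(1 - 8)))² = ((4*I)*(18 - 4*(-7)))² = ((4*I)*(18 + 28))² = ((4*I)*46)² = (184*I)² = -33856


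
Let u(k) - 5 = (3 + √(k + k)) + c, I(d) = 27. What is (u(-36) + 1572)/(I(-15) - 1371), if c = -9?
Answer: -1571/1344 - I*√2/224 ≈ -1.1689 - 0.0063135*I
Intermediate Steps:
u(k) = -1 + √2*√k (u(k) = 5 + ((3 + √(k + k)) - 9) = 5 + ((3 + √(2*k)) - 9) = 5 + ((3 + √2*√k) - 9) = 5 + (-6 + √2*√k) = -1 + √2*√k)
(u(-36) + 1572)/(I(-15) - 1371) = ((-1 + √2*√(-36)) + 1572)/(27 - 1371) = ((-1 + √2*(6*I)) + 1572)/(-1344) = -((-1 + 6*I*√2) + 1572)/1344 = -(1571 + 6*I*√2)/1344 = -1571/1344 - I*√2/224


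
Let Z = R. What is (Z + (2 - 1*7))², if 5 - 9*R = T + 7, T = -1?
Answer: 2116/81 ≈ 26.123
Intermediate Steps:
R = -⅑ (R = 5/9 - (-1 + 7)/9 = 5/9 - ⅑*6 = 5/9 - ⅔ = -⅑ ≈ -0.11111)
Z = -⅑ ≈ -0.11111
(Z + (2 - 1*7))² = (-⅑ + (2 - 1*7))² = (-⅑ + (2 - 7))² = (-⅑ - 5)² = (-46/9)² = 2116/81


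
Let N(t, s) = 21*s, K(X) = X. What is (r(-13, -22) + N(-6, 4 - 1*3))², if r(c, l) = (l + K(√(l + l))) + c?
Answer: 152 - 56*I*√11 ≈ 152.0 - 185.73*I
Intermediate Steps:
r(c, l) = c + l + √2*√l (r(c, l) = (l + √(l + l)) + c = (l + √(2*l)) + c = (l + √2*√l) + c = c + l + √2*√l)
(r(-13, -22) + N(-6, 4 - 1*3))² = ((-13 - 22 + √2*√(-22)) + 21*(4 - 1*3))² = ((-13 - 22 + √2*(I*√22)) + 21*(4 - 3))² = ((-13 - 22 + 2*I*√11) + 21*1)² = ((-35 + 2*I*√11) + 21)² = (-14 + 2*I*√11)²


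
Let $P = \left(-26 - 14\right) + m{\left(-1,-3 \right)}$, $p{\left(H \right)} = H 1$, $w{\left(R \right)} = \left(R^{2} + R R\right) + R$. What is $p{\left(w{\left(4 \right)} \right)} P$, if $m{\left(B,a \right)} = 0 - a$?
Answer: $-1332$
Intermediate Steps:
$m{\left(B,a \right)} = - a$
$w{\left(R \right)} = R + 2 R^{2}$ ($w{\left(R \right)} = \left(R^{2} + R^{2}\right) + R = 2 R^{2} + R = R + 2 R^{2}$)
$p{\left(H \right)} = H$
$P = -37$ ($P = \left(-26 - 14\right) - -3 = -40 + 3 = -37$)
$p{\left(w{\left(4 \right)} \right)} P = 4 \left(1 + 2 \cdot 4\right) \left(-37\right) = 4 \left(1 + 8\right) \left(-37\right) = 4 \cdot 9 \left(-37\right) = 36 \left(-37\right) = -1332$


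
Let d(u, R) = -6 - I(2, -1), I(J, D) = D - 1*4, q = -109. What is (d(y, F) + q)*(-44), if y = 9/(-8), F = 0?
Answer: 4840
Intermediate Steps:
I(J, D) = -4 + D (I(J, D) = D - 4 = -4 + D)
y = -9/8 (y = 9*(-1/8) = -9/8 ≈ -1.1250)
d(u, R) = -1 (d(u, R) = -6 - (-4 - 1) = -6 - 1*(-5) = -6 + 5 = -1)
(d(y, F) + q)*(-44) = (-1 - 109)*(-44) = -110*(-44) = 4840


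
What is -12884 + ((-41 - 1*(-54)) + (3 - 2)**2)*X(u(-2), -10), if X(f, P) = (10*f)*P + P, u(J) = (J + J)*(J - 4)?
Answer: -46624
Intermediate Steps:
u(J) = 2*J*(-4 + J) (u(J) = (2*J)*(-4 + J) = 2*J*(-4 + J))
X(f, P) = P + 10*P*f (X(f, P) = 10*P*f + P = P + 10*P*f)
-12884 + ((-41 - 1*(-54)) + (3 - 2)**2)*X(u(-2), -10) = -12884 + ((-41 - 1*(-54)) + (3 - 2)**2)*(-10*(1 + 10*(2*(-2)*(-4 - 2)))) = -12884 + ((-41 + 54) + 1**2)*(-10*(1 + 10*(2*(-2)*(-6)))) = -12884 + (13 + 1)*(-10*(1 + 10*24)) = -12884 + 14*(-10*(1 + 240)) = -12884 + 14*(-10*241) = -12884 + 14*(-2410) = -12884 - 33740 = -46624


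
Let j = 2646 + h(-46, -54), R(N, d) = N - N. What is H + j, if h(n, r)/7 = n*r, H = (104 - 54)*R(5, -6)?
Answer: 20034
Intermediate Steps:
R(N, d) = 0
H = 0 (H = (104 - 54)*0 = 50*0 = 0)
h(n, r) = 7*n*r (h(n, r) = 7*(n*r) = 7*n*r)
j = 20034 (j = 2646 + 7*(-46)*(-54) = 2646 + 17388 = 20034)
H + j = 0 + 20034 = 20034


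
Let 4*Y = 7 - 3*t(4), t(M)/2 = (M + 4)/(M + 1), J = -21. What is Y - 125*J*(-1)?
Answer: -52513/20 ≈ -2625.6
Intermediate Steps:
t(M) = 2*(4 + M)/(1 + M) (t(M) = 2*((M + 4)/(M + 1)) = 2*((4 + M)/(1 + M)) = 2*(4 + M)/(1 + M))
Y = -13/20 (Y = (7 - 6*(4 + 4)/(1 + 4))/4 = (7 - 6*8/5)/4 = (7 - 3*16/5)/4 = (7 - 48/5)/4 = (¼)*(-13/5) = -13/20 ≈ -0.65000)
Y - 125*J*(-1) = -13/20 - (-2625)*(-1) = -13/20 - 125*21 = -13/20 - 2625 = -52513/20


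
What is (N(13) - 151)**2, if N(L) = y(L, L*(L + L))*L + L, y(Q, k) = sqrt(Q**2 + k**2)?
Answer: 19354841 - 46644*sqrt(677) ≈ 1.8141e+7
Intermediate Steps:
N(L) = L + L*sqrt(L**2 + 4*L**4) (N(L) = sqrt(L**2 + (L*(L + L))**2)*L + L = sqrt(L**2 + (L*(2*L))**2)*L + L = sqrt(L**2 + (2*L**2)**2)*L + L = sqrt(L**2 + 4*L**4)*L + L = L*sqrt(L**2 + 4*L**4) + L = L + L*sqrt(L**2 + 4*L**4))
(N(13) - 151)**2 = ((13 + 13*sqrt(13**2 + 4*13**4)) - 151)**2 = ((13 + 13*sqrt(169 + 4*28561)) - 151)**2 = ((13 + 13*sqrt(169 + 114244)) - 151)**2 = ((13 + 13*sqrt(114413)) - 151)**2 = ((13 + 13*(13*sqrt(677))) - 151)**2 = ((13 + 169*sqrt(677)) - 151)**2 = (-138 + 169*sqrt(677))**2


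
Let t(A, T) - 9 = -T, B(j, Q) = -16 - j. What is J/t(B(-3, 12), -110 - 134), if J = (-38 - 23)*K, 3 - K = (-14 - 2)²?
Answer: 61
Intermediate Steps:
K = -253 (K = 3 - (-14 - 2)² = 3 - 1*(-16)² = 3 - 1*256 = 3 - 256 = -253)
t(A, T) = 9 - T
J = 15433 (J = (-38 - 23)*(-253) = -61*(-253) = 15433)
J/t(B(-3, 12), -110 - 134) = 15433/(9 - (-110 - 134)) = 15433/(9 - 1*(-244)) = 15433/(9 + 244) = 15433/253 = 15433*(1/253) = 61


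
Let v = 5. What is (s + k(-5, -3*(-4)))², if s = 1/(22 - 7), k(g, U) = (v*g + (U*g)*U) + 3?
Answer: 123854641/225 ≈ 5.5047e+5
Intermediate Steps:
k(g, U) = 3 + 5*g + g*U² (k(g, U) = (5*g + (U*g)*U) + 3 = (5*g + g*U²) + 3 = 3 + 5*g + g*U²)
s = 1/15 ≈ 0.066667
(s + k(-5, -3*(-4)))² = (1/15 + (3 + 5*(-5) - 5*(-3*(-4))²))² = (1/15 + (3 - 25 - 5*12²))² = (1/15 + (3 - 25 - 5*144))² = (1/15 + (3 - 25 - 720))² = (1/15 - 742)² = (-11129/15)² = 123854641/225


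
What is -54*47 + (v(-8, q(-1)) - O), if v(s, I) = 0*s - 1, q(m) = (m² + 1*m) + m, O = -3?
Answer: -2536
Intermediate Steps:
q(m) = m² + 2*m (q(m) = (m² + m) + m = (m + m²) + m = m² + 2*m)
v(s, I) = -1 (v(s, I) = 0 - 1 = -1)
-54*47 + (v(-8, q(-1)) - O) = -54*47 + (-1 - 1*(-3)) = -2538 + (-1 + 3) = -2538 + 2 = -2536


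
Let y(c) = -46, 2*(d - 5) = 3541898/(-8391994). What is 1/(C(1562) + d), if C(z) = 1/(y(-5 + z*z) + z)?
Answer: 6361131452/30467473915 ≈ 0.20878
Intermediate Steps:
d = 40189021/8391994 (d = 5 + (3541898/(-8391994))/2 = 5 + (3541898*(-1/8391994))/2 = 5 + (1/2)*(-1770949/4195997) = 5 - 1770949/8391994 = 40189021/8391994 ≈ 4.7890)
C(z) = 1/(-46 + z)
1/(C(1562) + d) = 1/(1/(-46 + 1562) + 40189021/8391994) = 1/(1/1516 + 40189021/8391994) = 1/(30467473915/6361131452) = 6361131452/30467473915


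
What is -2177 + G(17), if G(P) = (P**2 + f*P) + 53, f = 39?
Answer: -1172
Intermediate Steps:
G(P) = 53 + P**2 + 39*P (G(P) = (P**2 + 39*P) + 53 = 53 + P**2 + 39*P)
-2177 + G(17) = -2177 + (53 + 17**2 + 39*17) = -2177 + (53 + 289 + 663) = -2177 + 1005 = -1172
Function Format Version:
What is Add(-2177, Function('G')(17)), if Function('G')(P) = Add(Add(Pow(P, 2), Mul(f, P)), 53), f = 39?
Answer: -1172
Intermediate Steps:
Function('G')(P) = Add(53, Pow(P, 2), Mul(39, P)) (Function('G')(P) = Add(Add(Pow(P, 2), Mul(39, P)), 53) = Add(53, Pow(P, 2), Mul(39, P)))
Add(-2177, Function('G')(17)) = Add(-2177, Add(53, Pow(17, 2), Mul(39, 17))) = Add(-2177, Add(53, 289, 663)) = Add(-2177, 1005) = -1172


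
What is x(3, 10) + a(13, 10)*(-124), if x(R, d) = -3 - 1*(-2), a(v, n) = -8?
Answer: 991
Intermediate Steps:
x(R, d) = -1 (x(R, d) = -3 + 2 = -1)
x(3, 10) + a(13, 10)*(-124) = -1 - 8*(-124) = -1 + 992 = 991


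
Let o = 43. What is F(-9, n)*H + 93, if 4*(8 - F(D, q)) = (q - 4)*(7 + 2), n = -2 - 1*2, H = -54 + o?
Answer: -193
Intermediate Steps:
H = -11 (H = -54 + 43 = -11)
n = -4 (n = -2 - 2 = -4)
F(D, q) = 17 - 9*q/4 (F(D, q) = 8 - (q - 4)*(7 + 2)/4 = 8 - (-4 + q)*9/4 = 8 - (-36 + 9*q)/4 = 8 + (9 - 9*q/4) = 17 - 9*q/4)
F(-9, n)*H + 93 = (17 - 9/4*(-4))*(-11) + 93 = (17 + 9)*(-11) + 93 = 26*(-11) + 93 = -286 + 93 = -193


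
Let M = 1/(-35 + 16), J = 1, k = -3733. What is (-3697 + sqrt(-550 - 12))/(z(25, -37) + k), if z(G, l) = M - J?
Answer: 70243/70947 - 19*I*sqrt(562)/70947 ≈ 0.99008 - 0.0063487*I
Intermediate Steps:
M = -1/19 (M = 1/(-19) = -1/19 ≈ -0.052632)
z(G, l) = -20/19 (z(G, l) = -1/19 - 1*1 = -1/19 - 1 = -20/19)
(-3697 + sqrt(-550 - 12))/(z(25, -37) + k) = (-3697 + sqrt(-550 - 12))/(-20/19 - 3733) = (-3697 + sqrt(-562))/(-70947/19) = (-3697 + I*sqrt(562))*(-19/70947) = 70243/70947 - 19*I*sqrt(562)/70947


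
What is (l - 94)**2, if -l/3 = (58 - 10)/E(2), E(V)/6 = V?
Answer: 11236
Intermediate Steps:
E(V) = 6*V
l = -12 (l = -3*(58 - 10)/(6*2) = -144/12 = -3*4 = -12)
(l - 94)**2 = (-12 - 94)**2 = (-106)**2 = 11236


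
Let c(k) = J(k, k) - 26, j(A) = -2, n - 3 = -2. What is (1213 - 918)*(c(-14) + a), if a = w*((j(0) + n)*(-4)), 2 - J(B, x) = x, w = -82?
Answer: -99710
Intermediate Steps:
n = 1 (n = 3 - 2 = 1)
J(B, x) = 2 - x
a = -328 (a = -82*(-2 + 1)*(-4) = -(-82)*(-4) = -82*4 = -328)
c(k) = -24 - k (c(k) = (2 - k) - 26 = -24 - k)
(1213 - 918)*(c(-14) + a) = (1213 - 918)*((-24 - 1*(-14)) - 328) = 295*((-24 + 14) - 328) = 295*(-10 - 328) = 295*(-338) = -99710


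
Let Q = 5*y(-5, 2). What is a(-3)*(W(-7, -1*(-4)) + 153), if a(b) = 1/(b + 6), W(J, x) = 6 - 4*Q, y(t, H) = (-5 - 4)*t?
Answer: -247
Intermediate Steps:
y(t, H) = -9*t
Q = 225 (Q = 5*(-9*(-5)) = 5*45 = 225)
W(J, x) = -894 (W(J, x) = 6 - 4*225 = 6 - 900 = -894)
a(b) = 1/(6 + b)
a(-3)*(W(-7, -1*(-4)) + 153) = (-894 + 153)/(6 - 3) = -741/3 = (⅓)*(-741) = -247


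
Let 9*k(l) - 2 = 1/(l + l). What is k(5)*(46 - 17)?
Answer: 203/30 ≈ 6.7667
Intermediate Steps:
k(l) = 2/9 + 1/(18*l) (k(l) = 2/9 + 1/(9*(l + l)) = 2/9 + 1/(9*((2*l))) = 2/9 + (1/(2*l))/9 = 2/9 + 1/(18*l))
k(5)*(46 - 17) = ((1/18)*(1 + 4*5)/5)*(46 - 17) = ((1/18)*(⅕)*(1 + 20))*29 = ((1/18)*(⅕)*21)*29 = (7/30)*29 = 203/30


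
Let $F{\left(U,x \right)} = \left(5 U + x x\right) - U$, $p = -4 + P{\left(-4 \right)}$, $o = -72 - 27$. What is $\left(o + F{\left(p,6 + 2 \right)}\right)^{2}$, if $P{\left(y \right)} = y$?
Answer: $4489$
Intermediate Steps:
$o = -99$ ($o = -72 - 27 = -99$)
$p = -8$ ($p = -4 - 4 = -8$)
$F{\left(U,x \right)} = x^{2} + 4 U$ ($F{\left(U,x \right)} = \left(5 U + x^{2}\right) - U = \left(x^{2} + 5 U\right) - U = x^{2} + 4 U$)
$\left(o + F{\left(p,6 + 2 \right)}\right)^{2} = \left(-99 + \left(\left(6 + 2\right)^{2} + 4 \left(-8\right)\right)\right)^{2} = \left(-99 - \left(32 - 8^{2}\right)\right)^{2} = \left(-99 + \left(64 - 32\right)\right)^{2} = \left(-99 + 32\right)^{2} = \left(-67\right)^{2} = 4489$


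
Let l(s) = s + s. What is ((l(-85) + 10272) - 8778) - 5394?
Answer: -4070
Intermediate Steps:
l(s) = 2*s
((l(-85) + 10272) - 8778) - 5394 = ((2*(-85) + 10272) - 8778) - 5394 = ((-170 + 10272) - 8778) - 5394 = (10102 - 8778) - 5394 = 1324 - 5394 = -4070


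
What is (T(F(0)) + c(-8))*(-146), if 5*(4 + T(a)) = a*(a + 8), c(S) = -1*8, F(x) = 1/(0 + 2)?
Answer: 16279/10 ≈ 1627.9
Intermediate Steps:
F(x) = 1/2
c(S) = -8
T(a) = -4 + a*(8 + a)/5 (T(a) = -4 + (a*(a + 8))/5 = -4 + (a*(8 + a))/5 = -4 + a*(8 + a)/5)
(T(F(0)) + c(-8))*(-146) = ((-4 + (1/2)**2/5 + (8/5)*(1/2)) - 8)*(-146) = ((-4 + (1/5)*(1/4) + 4/5) - 8)*(-146) = ((-4 + 1/20 + 4/5) - 8)*(-146) = (-63/20 - 8)*(-146) = -223/20*(-146) = 16279/10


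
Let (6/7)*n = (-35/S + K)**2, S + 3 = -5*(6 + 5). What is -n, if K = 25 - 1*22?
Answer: -305767/20184 ≈ -15.149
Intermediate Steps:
S = -58 (S = -3 - 5*(6 + 5) = -3 - 5*11 = -3 - 55 = -58)
K = 3 (K = 25 - 22 = 3)
n = 305767/20184 (n = 7*(-35/(-58) + 3)**2/6 = 7*(-35*(-1/58) + 3)**2/6 = 7*(35/58 + 3)**2/6 = 7*(209/58)**2/6 = (7/6)*(43681/3364) = 305767/20184 ≈ 15.149)
-n = -1*305767/20184 = -305767/20184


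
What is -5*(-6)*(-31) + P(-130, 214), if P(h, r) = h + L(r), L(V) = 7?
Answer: -1053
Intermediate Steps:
P(h, r) = 7 + h (P(h, r) = h + 7 = 7 + h)
-5*(-6)*(-31) + P(-130, 214) = -5*(-6)*(-31) + (7 - 130) = 30*(-31) - 123 = -930 - 123 = -1053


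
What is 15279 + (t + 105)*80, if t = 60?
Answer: 28479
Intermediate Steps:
15279 + (t + 105)*80 = 15279 + (60 + 105)*80 = 15279 + 165*80 = 15279 + 13200 = 28479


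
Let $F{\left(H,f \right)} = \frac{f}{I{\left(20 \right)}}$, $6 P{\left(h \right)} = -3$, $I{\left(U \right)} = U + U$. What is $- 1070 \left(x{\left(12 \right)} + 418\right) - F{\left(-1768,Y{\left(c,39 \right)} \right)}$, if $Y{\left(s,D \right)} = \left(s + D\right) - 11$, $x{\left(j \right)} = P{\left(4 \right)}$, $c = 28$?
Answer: $- \frac{2233632}{5} \approx -4.4673 \cdot 10^{5}$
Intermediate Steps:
$I{\left(U \right)} = 2 U$
$P{\left(h \right)} = - \frac{1}{2}$ ($P{\left(h \right)} = \frac{1}{6} \left(-3\right) = - \frac{1}{2}$)
$x{\left(j \right)} = - \frac{1}{2}$
$Y{\left(s,D \right)} = -11 + D + s$ ($Y{\left(s,D \right)} = \left(D + s\right) - 11 = -11 + D + s$)
$F{\left(H,f \right)} = \frac{f}{40}$ ($F{\left(H,f \right)} = \frac{f}{2 \cdot 20} = \frac{f}{40}$)
$- 1070 \left(x{\left(12 \right)} + 418\right) - F{\left(-1768,Y{\left(c,39 \right)} \right)} = - 1070 \left(- \frac{1}{2} + 418\right) - \frac{-11 + 39 + 28}{40} = \left(-1070\right) \frac{835}{2} - \frac{1}{40} \cdot 56 = -446725 - \frac{7}{5} = - \frac{2233632}{5}$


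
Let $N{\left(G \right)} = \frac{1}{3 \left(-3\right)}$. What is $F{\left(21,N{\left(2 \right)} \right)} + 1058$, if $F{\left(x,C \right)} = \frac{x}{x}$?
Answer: $1059$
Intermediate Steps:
$N{\left(G \right)} = - \frac{1}{9}$ ($N{\left(G \right)} = \frac{1}{-9} = - \frac{1}{9}$)
$F{\left(x,C \right)} = 1$
$F{\left(21,N{\left(2 \right)} \right)} + 1058 = 1 + 1058 = 1059$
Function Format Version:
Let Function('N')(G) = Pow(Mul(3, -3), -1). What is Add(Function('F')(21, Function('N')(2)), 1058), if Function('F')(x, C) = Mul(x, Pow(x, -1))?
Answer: 1059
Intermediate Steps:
Function('N')(G) = Rational(-1, 9) (Function('N')(G) = Pow(-9, -1) = Rational(-1, 9))
Function('F')(x, C) = 1
Add(Function('F')(21, Function('N')(2)), 1058) = Add(1, 1058) = 1059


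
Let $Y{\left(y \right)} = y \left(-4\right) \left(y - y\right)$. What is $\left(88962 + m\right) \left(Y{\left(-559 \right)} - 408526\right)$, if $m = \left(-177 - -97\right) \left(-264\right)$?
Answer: $-44971359132$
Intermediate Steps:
$m = 21120$ ($m = \left(-177 + 97\right) \left(-264\right) = \left(-80\right) \left(-264\right) = 21120$)
$Y{\left(y \right)} = 0$ ($Y{\left(y \right)} = - 4 y 0 = 0$)
$\left(88962 + m\right) \left(Y{\left(-559 \right)} - 408526\right) = \left(88962 + 21120\right) \left(0 - 408526\right) = 110082 \left(-408526\right) = -44971359132$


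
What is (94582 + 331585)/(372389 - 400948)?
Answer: -426167/28559 ≈ -14.922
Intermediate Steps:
(94582 + 331585)/(372389 - 400948) = 426167/(-28559) = 426167*(-1/28559) = -426167/28559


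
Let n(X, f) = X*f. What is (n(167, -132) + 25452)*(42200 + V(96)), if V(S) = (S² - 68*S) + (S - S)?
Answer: 152978304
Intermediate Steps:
V(S) = S² - 68*S (V(S) = (S² - 68*S) + 0 = S² - 68*S)
(n(167, -132) + 25452)*(42200 + V(96)) = (167*(-132) + 25452)*(42200 + 96*(-68 + 96)) = (-22044 + 25452)*(42200 + 96*28) = 3408*(42200 + 2688) = 3408*44888 = 152978304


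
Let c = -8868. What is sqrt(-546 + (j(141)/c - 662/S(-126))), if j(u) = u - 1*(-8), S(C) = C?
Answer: I*sqrt(520947901313)/31038 ≈ 23.254*I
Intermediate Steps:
j(u) = 8 + u (j(u) = u + 8 = 8 + u)
sqrt(-546 + (j(141)/c - 662/S(-126))) = sqrt(-546 + ((8 + 141)/(-8868) - 662/(-126))) = sqrt(-546 + (149*(-1/8868) - 662*(-1/126))) = sqrt(-546 + (-149/8868 + 331/63)) = sqrt(-546 + 975307/186228) = sqrt(-100705181/186228) = I*sqrt(520947901313)/31038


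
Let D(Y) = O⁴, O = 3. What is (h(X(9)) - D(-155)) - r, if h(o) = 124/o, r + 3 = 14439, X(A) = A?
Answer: -130529/9 ≈ -14503.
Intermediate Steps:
r = 14436 (r = -3 + 14439 = 14436)
D(Y) = 81 (D(Y) = 3⁴ = 81)
(h(X(9)) - D(-155)) - r = (124/9 - 1*81) - 1*14436 = (124*(⅑) - 81) - 14436 = (124/9 - 81) - 14436 = -605/9 - 14436 = -130529/9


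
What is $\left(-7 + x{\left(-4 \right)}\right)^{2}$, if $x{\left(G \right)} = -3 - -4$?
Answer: $36$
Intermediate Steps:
$x{\left(G \right)} = 1$ ($x{\left(G \right)} = -3 + 4 = 1$)
$\left(-7 + x{\left(-4 \right)}\right)^{2} = \left(-7 + 1\right)^{2} = \left(-6\right)^{2} = 36$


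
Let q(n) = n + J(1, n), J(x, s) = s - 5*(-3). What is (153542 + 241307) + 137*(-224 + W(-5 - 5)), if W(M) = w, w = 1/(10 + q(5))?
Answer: 12745772/35 ≈ 3.6417e+5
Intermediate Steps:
J(x, s) = 15 + s (J(x, s) = s + 15 = 15 + s)
q(n) = 15 + 2*n (q(n) = n + (15 + n) = 15 + 2*n)
w = 1/35 (w = 1/(10 + (15 + 2*5)) = 1/(10 + (15 + 10)) = 1/(10 + 25) = 1/35 ≈ 0.028571)
W(M) = 1/35
(153542 + 241307) + 137*(-224 + W(-5 - 5)) = (153542 + 241307) + 137*(-224 + 1/35) = 394849 + 137*(-7839/35) = 394849 - 1073943/35 = 12745772/35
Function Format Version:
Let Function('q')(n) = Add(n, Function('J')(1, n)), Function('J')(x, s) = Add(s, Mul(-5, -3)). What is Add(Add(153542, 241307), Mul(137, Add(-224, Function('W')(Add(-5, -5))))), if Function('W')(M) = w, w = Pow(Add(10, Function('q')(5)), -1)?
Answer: Rational(12745772, 35) ≈ 3.6417e+5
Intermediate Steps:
Function('J')(x, s) = Add(15, s) (Function('J')(x, s) = Add(s, 15) = Add(15, s))
Function('q')(n) = Add(15, Mul(2, n)) (Function('q')(n) = Add(n, Add(15, n)) = Add(15, Mul(2, n)))
w = Rational(1, 35) (w = Pow(Add(10, Add(15, Mul(2, 5))), -1) = Pow(Add(10, Add(15, 10)), -1) = Pow(Add(10, 25), -1) = Pow(35, -1) = Rational(1, 35) ≈ 0.028571)
Function('W')(M) = Rational(1, 35)
Add(Add(153542, 241307), Mul(137, Add(-224, Function('W')(Add(-5, -5))))) = Add(Add(153542, 241307), Mul(137, Add(-224, Rational(1, 35)))) = Add(394849, Mul(137, Rational(-7839, 35))) = Add(394849, Rational(-1073943, 35)) = Rational(12745772, 35)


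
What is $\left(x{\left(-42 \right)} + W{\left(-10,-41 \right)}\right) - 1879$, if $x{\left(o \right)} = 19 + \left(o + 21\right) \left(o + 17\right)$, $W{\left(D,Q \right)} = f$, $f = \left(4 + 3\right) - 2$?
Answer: $-1330$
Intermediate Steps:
$f = 5$ ($f = 7 - 2 = 5$)
$W{\left(D,Q \right)} = 5$
$x{\left(o \right)} = 19 + \left(17 + o\right) \left(21 + o\right)$ ($x{\left(o \right)} = 19 + \left(21 + o\right) \left(17 + o\right) = 19 + \left(17 + o\right) \left(21 + o\right)$)
$\left(x{\left(-42 \right)} + W{\left(-10,-41 \right)}\right) - 1879 = \left(\left(376 + \left(-42\right)^{2} + 38 \left(-42\right)\right) + 5\right) - 1879 = \left(\left(376 + 1764 - 1596\right) + 5\right) - 1879 = \left(544 + 5\right) - 1879 = 549 - 1879 = -1330$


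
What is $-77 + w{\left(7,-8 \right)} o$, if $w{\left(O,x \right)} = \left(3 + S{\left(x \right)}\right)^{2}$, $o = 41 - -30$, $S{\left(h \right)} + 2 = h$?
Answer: $3402$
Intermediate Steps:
$S{\left(h \right)} = -2 + h$
$o = 71$ ($o = 41 + 30 = 71$)
$w{\left(O,x \right)} = \left(1 + x\right)^{2}$ ($w{\left(O,x \right)} = \left(3 + \left(-2 + x\right)\right)^{2} = \left(1 + x\right)^{2}$)
$-77 + w{\left(7,-8 \right)} o = -77 + \left(1 - 8\right)^{2} \cdot 71 = -77 + \left(-7\right)^{2} \cdot 71 = -77 + 49 \cdot 71 = -77 + 3479 = 3402$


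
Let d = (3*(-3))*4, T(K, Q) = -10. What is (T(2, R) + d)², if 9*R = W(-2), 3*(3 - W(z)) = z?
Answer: 2116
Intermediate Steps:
W(z) = 3 - z/3
R = 11/27 (R = (3 - ⅓*(-2))/9 = (3 + ⅔)/9 = (⅑)*(11/3) = 11/27 ≈ 0.40741)
d = -36 (d = -9*4 = -36)
(T(2, R) + d)² = (-10 - 36)² = (-46)² = 2116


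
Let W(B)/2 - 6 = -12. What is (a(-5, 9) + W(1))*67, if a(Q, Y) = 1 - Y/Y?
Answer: -804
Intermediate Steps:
a(Q, Y) = 0 (a(Q, Y) = 1 - 1*1 = 1 - 1 = 0)
W(B) = -12 (W(B) = 12 + 2*(-12) = 12 - 24 = -12)
(a(-5, 9) + W(1))*67 = (0 - 12)*67 = -12*67 = -804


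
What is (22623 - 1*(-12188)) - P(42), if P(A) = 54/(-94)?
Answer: 1636144/47 ≈ 34812.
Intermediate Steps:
P(A) = -27/47 (P(A) = 54*(-1/94) = -27/47)
(22623 - 1*(-12188)) - P(42) = (22623 - 1*(-12188)) - 1*(-27/47) = (22623 + 12188) + 27/47 = 34811 + 27/47 = 1636144/47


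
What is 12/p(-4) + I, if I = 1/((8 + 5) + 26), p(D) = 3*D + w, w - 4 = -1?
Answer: -17/13 ≈ -1.3077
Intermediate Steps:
w = 3 (w = 4 - 1 = 3)
p(D) = 3 + 3*D (p(D) = 3*D + 3 = 3 + 3*D)
I = 1/39 (I = 1/(13 + 26) = 1/39 ≈ 0.025641)
12/p(-4) + I = 12/(3 + 3*(-4)) + 1/39 = 12/(3 - 12) + 1/39 = 12/(-9) + 1/39 = -⅑*12 + 1/39 = -4/3 + 1/39 = -17/13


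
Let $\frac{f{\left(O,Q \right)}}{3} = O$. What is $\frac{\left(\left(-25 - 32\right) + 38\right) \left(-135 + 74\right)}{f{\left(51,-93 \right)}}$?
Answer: $\frac{1159}{153} \approx 7.5752$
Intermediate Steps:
$f{\left(O,Q \right)} = 3 O$
$\frac{\left(\left(-25 - 32\right) + 38\right) \left(-135 + 74\right)}{f{\left(51,-93 \right)}} = \frac{\left(\left(-25 - 32\right) + 38\right) \left(-135 + 74\right)}{3 \cdot 51} = \frac{\left(\left(-25 - 32\right) + 38\right) \left(-61\right)}{153} = \left(-57 + 38\right) \left(-61\right) \frac{1}{153} = \left(-19\right) \left(-61\right) \frac{1}{153} = 1159 \cdot \frac{1}{153} = \frac{1159}{153}$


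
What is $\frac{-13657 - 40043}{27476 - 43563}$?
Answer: $\frac{53700}{16087} \approx 3.3381$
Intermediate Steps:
$\frac{-13657 - 40043}{27476 - 43563} = - \frac{53700}{-16087} = \left(-53700\right) \left(- \frac{1}{16087}\right) = \frac{53700}{16087}$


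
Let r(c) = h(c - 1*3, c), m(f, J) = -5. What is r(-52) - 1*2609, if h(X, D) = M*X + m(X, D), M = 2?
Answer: -2724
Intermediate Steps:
h(X, D) = -5 + 2*X (h(X, D) = 2*X - 5 = -5 + 2*X)
r(c) = -11 + 2*c (r(c) = -5 + 2*(c - 1*3) = -5 + 2*(c - 3) = -5 + 2*(-3 + c) = -5 + (-6 + 2*c) = -11 + 2*c)
r(-52) - 1*2609 = (-11 + 2*(-52)) - 1*2609 = (-11 - 104) - 2609 = -115 - 2609 = -2724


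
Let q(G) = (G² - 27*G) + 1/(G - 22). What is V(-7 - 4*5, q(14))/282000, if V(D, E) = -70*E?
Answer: 217/4800 ≈ 0.045208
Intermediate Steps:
q(G) = G² + 1/(-22 + G) - 27*G (q(G) = (G² - 27*G) + 1/(-22 + G) = G² + 1/(-22 + G) - 27*G)
V(-7 - 4*5, q(14))/282000 = -70*(1 + 14³ - 49*14² + 594*14)/(-22 + 14)/282000 = -70*(1 + 2744 - 49*196 + 8316)/(-8)*(1/282000) = -(-35)*(1 + 2744 - 9604 + 8316)/4*(1/282000) = -(-35)*1457/4*(1/282000) = -70*(-1457/8)*(1/282000) = (50995/4)*(1/282000) = 217/4800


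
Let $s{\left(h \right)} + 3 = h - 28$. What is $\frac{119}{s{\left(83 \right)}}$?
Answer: $\frac{119}{52} \approx 2.2885$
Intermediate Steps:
$s{\left(h \right)} = -31 + h$ ($s{\left(h \right)} = -3 + \left(h - 28\right) = -3 + \left(-28 + h\right) = -31 + h$)
$\frac{119}{s{\left(83 \right)}} = \frac{119}{-31 + 83} = \frac{119}{52}$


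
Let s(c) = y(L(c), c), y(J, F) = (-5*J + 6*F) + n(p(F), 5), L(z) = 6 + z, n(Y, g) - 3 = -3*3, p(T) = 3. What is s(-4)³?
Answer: -64000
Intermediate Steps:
n(Y, g) = -6 (n(Y, g) = 3 - 3*3 = 3 - 9 = -6)
y(J, F) = -6 - 5*J + 6*F (y(J, F) = (-5*J + 6*F) - 6 = -6 - 5*J + 6*F)
s(c) = -36 + c (s(c) = -6 - 5*(6 + c) + 6*c = -6 + (-30 - 5*c) + 6*c = -36 + c)
s(-4)³ = (-36 - 4)³ = (-40)³ = -64000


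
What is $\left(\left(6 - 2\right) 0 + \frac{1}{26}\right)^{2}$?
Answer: $\frac{1}{676} \approx 0.0014793$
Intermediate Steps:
$\left(\left(6 - 2\right) 0 + \frac{1}{26}\right)^{2} = \left(4 \cdot 0 + \frac{1}{26}\right)^{2} = \left(0 + \frac{1}{26}\right)^{2} = \left(\frac{1}{26}\right)^{2} = \frac{1}{676}$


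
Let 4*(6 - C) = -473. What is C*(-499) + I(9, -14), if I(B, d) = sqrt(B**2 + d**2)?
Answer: -248003/4 + sqrt(277) ≈ -61984.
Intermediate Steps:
C = 497/4 (C = 6 - 1/4*(-473) = 6 + 473/4 = 497/4 ≈ 124.25)
C*(-499) + I(9, -14) = (497/4)*(-499) + sqrt(9**2 + (-14)**2) = -248003/4 + sqrt(81 + 196) = -248003/4 + sqrt(277)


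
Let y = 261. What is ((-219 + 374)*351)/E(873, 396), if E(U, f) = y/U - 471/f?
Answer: -53584740/877 ≈ -61100.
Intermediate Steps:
E(U, f) = -471/f + 261/U (E(U, f) = 261/U - 471/f = -471/f + 261/U)
((-219 + 374)*351)/E(873, 396) = ((-219 + 374)*351)/(-471/396 + 261/873) = (155*351)/(-471*1/396 + 261*(1/873)) = 54405/(-157/132 + 29/97) = 54405/(-11401/12804) = 54405*(-12804/11401) = -53584740/877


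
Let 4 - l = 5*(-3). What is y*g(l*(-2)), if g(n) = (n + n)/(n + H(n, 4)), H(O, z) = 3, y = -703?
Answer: -53428/35 ≈ -1526.5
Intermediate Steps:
l = 19 (l = 4 - 5*(-3) = 4 - 1*(-15) = 4 + 15 = 19)
g(n) = 2*n/(3 + n) (g(n) = (n + n)/(n + 3) = (2*n)/(3 + n) = 2*n/(3 + n))
y*g(l*(-2)) = -1406*19*(-2)/(3 + 19*(-2)) = -1406*(-38)/(3 - 38) = -1406*(-38)/(-35) = -1406*(-38)*(-1)/35 = -703*76/35 = -53428/35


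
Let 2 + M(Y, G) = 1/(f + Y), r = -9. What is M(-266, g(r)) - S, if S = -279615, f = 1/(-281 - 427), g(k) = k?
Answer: 52659235969/188329 ≈ 2.7961e+5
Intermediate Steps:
f = -1/708 (f = 1/(-708) = -1/708 ≈ -0.0014124)
M(Y, G) = -2 + 1/(-1/708 + Y)
M(-266, g(r)) - S = 2*(355 - 708*(-266))/(-1 + 708*(-266)) - 1*(-279615) = 2*(355 + 188328)/(-1 - 188328) + 279615 = 2*188683/(-188329) + 279615 = 2*(-1/188329)*188683 + 279615 = -377366/188329 + 279615 = 52659235969/188329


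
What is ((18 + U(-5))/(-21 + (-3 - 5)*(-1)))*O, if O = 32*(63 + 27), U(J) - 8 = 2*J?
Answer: -46080/13 ≈ -3544.6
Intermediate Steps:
U(J) = 8 + 2*J
O = 2880 (O = 32*90 = 2880)
((18 + U(-5))/(-21 + (-3 - 5)*(-1)))*O = ((18 + (8 + 2*(-5)))/(-21 + (-3 - 5)*(-1)))*2880 = ((18 + (8 - 10))/(-21 - 8*(-1)))*2880 = ((18 - 2)/(-21 + 8))*2880 = (16/(-13))*2880 = (16*(-1/13))*2880 = -16/13*2880 = -46080/13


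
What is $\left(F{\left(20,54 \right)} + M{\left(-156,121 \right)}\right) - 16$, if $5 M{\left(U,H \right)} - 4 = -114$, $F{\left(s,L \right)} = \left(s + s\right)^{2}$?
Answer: $1562$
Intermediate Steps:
$F{\left(s,L \right)} = 4 s^{2}$ ($F{\left(s,L \right)} = \left(2 s\right)^{2} = 4 s^{2}$)
$M{\left(U,H \right)} = -22$ ($M{\left(U,H \right)} = \frac{4}{5} + \frac{1}{5} \left(-114\right) = \frac{4}{5} - \frac{114}{5} = -22$)
$\left(F{\left(20,54 \right)} + M{\left(-156,121 \right)}\right) - 16 = \left(4 \cdot 20^{2} - 22\right) - 16 = \left(4 \cdot 400 - 22\right) - 16 = \left(1600 - 22\right) - 16 = 1578 - 16 = 1562$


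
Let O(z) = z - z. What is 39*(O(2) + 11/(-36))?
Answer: -143/12 ≈ -11.917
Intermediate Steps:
O(z) = 0
39*(O(2) + 11/(-36)) = 39*(0 + 11/(-36)) = 39*(0 + 11*(-1/36)) = 39*(0 - 11/36) = 39*(-11/36) = -143/12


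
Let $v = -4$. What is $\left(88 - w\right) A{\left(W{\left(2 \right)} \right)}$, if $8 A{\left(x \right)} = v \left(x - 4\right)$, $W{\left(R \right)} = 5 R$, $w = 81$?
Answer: $-21$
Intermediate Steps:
$A{\left(x \right)} = 2 - \frac{x}{2}$ ($A{\left(x \right)} = \frac{\left(-4\right) \left(x - 4\right)}{8} = \frac{\left(-4\right) \left(-4 + x\right)}{8} = \frac{16 - 4 x}{8} = 2 - \frac{x}{2}$)
$\left(88 - w\right) A{\left(W{\left(2 \right)} \right)} = \left(88 - 81\right) \left(2 - \frac{5 \cdot 2}{2}\right) = \left(88 - 81\right) \left(2 - 5\right) = 7 \left(2 - 5\right) = 7 \left(-3\right) = -21$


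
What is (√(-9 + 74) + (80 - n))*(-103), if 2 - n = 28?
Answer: -10918 - 103*√65 ≈ -11748.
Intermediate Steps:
n = -26 (n = 2 - 1*28 = 2 - 28 = -26)
(√(-9 + 74) + (80 - n))*(-103) = (√(-9 + 74) + (80 - 1*(-26)))*(-103) = (√65 + (80 + 26))*(-103) = (√65 + 106)*(-103) = (106 + √65)*(-103) = -10918 - 103*√65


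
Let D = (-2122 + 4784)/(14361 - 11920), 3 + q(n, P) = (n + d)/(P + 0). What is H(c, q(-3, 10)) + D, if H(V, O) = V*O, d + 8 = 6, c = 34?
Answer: -287817/2441 ≈ -117.91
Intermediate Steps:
d = -2 (d = -8 + 6 = -2)
q(n, P) = -3 + (-2 + n)/P (q(n, P) = -3 + (n - 2)/(P + 0) = -3 + (-2 + n)/P)
D = 2662/2441 ≈ 1.0905
H(V, O) = O*V
H(c, q(-3, 10)) + D = ((-2 - 3 - 3*10)/10)*34 + 2662/2441 = ((-2 - 3 - 30)/10)*34 + 2662/2441 = ((⅒)*(-35))*34 + 2662/2441 = -7/2*34 + 2662/2441 = -119 + 2662/2441 = -287817/2441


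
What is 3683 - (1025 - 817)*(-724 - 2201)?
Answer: 612083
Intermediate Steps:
3683 - (1025 - 817)*(-724 - 2201) = 3683 - 208*(-2925) = 3683 - 1*(-608400) = 3683 + 608400 = 612083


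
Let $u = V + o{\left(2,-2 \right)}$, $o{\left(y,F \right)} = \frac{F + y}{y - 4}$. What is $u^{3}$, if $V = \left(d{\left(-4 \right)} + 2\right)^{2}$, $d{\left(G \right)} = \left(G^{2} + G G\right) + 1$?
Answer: $1838265625$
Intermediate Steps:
$d{\left(G \right)} = 1 + 2 G^{2}$ ($d{\left(G \right)} = \left(G^{2} + G^{2}\right) + 1 = 2 G^{2} + 1 = 1 + 2 G^{2}$)
$o{\left(y,F \right)} = \frac{F + y}{-4 + y}$
$V = 1225$ ($V = \left(\left(1 + 2 \left(-4\right)^{2}\right) + 2\right)^{2} = \left(\left(1 + 2 \cdot 16\right) + 2\right)^{2} = \left(\left(1 + 32\right) + 2\right)^{2} = \left(33 + 2\right)^{2} = 35^{2} = 1225$)
$u = 1225$ ($u = 1225 + \frac{-2 + 2}{-4 + 2} = 1225 + \frac{1}{-2} \cdot 0 = 1225 - 0 = 1225 + 0 = 1225$)
$u^{3} = 1225^{3} = 1838265625$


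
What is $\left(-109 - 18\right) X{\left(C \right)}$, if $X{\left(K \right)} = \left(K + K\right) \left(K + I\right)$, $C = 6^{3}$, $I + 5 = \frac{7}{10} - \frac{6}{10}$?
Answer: $- \frac{57908952}{5} \approx -1.1582 \cdot 10^{7}$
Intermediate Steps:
$I = - \frac{49}{10}$ ($I = -5 + \left(\frac{7}{10} - \frac{6}{10}\right) = -5 + \left(7 \cdot \frac{1}{10} - \frac{3}{5}\right) = -5 + \left(\frac{7}{10} - \frac{3}{5}\right) = -5 + \frac{1}{10} = - \frac{49}{10} \approx -4.9$)
$C = 216$
$X{\left(K \right)} = 2 K \left(- \frac{49}{10} + K\right)$ ($X{\left(K \right)} = \left(K + K\right) \left(K - \frac{49}{10}\right) = 2 K \left(- \frac{49}{10} + K\right)$)
$\left(-109 - 18\right) X{\left(C \right)} = \left(-109 - 18\right) \frac{1}{5} \cdot 216 \left(-49 + 10 \cdot 216\right) = - 127 \cdot \frac{1}{5} \cdot 216 \left(-49 + 2160\right) = - 127 \cdot \frac{1}{5} \cdot 216 \cdot 2111 = \left(-127\right) \frac{455976}{5} = - \frac{57908952}{5}$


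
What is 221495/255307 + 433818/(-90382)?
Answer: -45368805518/11537578637 ≈ -3.9323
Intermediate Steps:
221495/255307 + 433818/(-90382) = 221495*(1/255307) + 433818*(-1/90382) = 221495/255307 - 216909/45191 = -45368805518/11537578637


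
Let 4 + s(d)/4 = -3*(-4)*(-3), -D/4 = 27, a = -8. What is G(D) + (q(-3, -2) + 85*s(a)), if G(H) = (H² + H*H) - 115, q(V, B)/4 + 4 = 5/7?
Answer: 67199/7 ≈ 9599.9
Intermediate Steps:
q(V, B) = -92/7 (q(V, B) = -16 + 4*(5/7) = -16 + 20/7 = -92/7)
D = -108 (D = -4*27 = -108)
s(d) = -160 (s(d) = -16 + 4*(-3*(-4)*(-3)) = -16 + 4*(12*(-3)) = -16 + 4*(-36) = -16 - 144 = -160)
G(H) = -115 + 2*H² (G(H) = (H² + H²) - 115 = 2*H² - 115 = -115 + 2*H²)
G(D) + (q(-3, -2) + 85*s(a)) = (-115 + 2*(-108)²) + (-92/7 + 85*(-160)) = (-115 + 2*11664) + (-92/7 - 13600) = (-115 + 23328) - 95292/7 = 23213 - 95292/7 = 67199/7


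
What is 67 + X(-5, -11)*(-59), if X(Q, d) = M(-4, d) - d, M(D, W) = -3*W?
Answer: -2529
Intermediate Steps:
X(Q, d) = -4*d (X(Q, d) = -3*d - d = -4*d)
67 + X(-5, -11)*(-59) = 67 - 4*(-11)*(-59) = 67 + 44*(-59) = 67 - 2596 = -2529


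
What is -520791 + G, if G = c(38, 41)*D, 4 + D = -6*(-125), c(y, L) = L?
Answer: -490205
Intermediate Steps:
D = 746 (D = -4 - 6*(-125) = -4 + 750 = 746)
G = 30586 (G = 41*746 = 30586)
-520791 + G = -520791 + 30586 = -490205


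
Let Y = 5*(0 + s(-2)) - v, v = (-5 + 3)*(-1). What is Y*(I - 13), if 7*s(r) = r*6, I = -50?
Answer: 666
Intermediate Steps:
s(r) = 6*r/7 (s(r) = (r*6)/7 = (6*r)/7 = 6*r/7)
v = 2 (v = -2*(-1) = 2)
Y = -74/7 (Y = 5*(0 + (6/7)*(-2)) - 1*2 = 5*(0 - 12/7) - 2 = 5*(-12/7) - 2 = -60/7 - 2 = -74/7 ≈ -10.571)
Y*(I - 13) = -74*(-50 - 13)/7 = -74/7*(-63) = 666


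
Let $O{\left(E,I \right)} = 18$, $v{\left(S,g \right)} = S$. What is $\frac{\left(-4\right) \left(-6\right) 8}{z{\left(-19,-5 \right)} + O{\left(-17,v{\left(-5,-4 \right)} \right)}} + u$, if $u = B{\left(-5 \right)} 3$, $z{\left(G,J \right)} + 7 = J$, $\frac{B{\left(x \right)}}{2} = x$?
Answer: $2$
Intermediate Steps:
$B{\left(x \right)} = 2 x$
$z{\left(G,J \right)} = -7 + J$
$u = -30$ ($u = 2 \left(-5\right) 3 = \left(-10\right) 3 = -30$)
$\frac{\left(-4\right) \left(-6\right) 8}{z{\left(-19,-5 \right)} + O{\left(-17,v{\left(-5,-4 \right)} \right)}} + u = \frac{\left(-4\right) \left(-6\right) 8}{\left(-7 - 5\right) + 18} - 30 = \frac{24 \cdot 8}{-12 + 18} - 30 = \frac{192}{6} - 30 = 192 \cdot \frac{1}{6} - 30 = 32 - 30 = 2$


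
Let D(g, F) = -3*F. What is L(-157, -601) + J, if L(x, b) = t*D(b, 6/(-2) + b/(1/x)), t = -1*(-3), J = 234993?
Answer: -614193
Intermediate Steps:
t = 3
L(x, b) = 27 - 9*b*x (L(x, b) = 3*(-3*(6/(-2) + b/(1/x))) = 3*(-3*(6*(-1/2) + b*x)) = 3*(-3*(-3 + b*x)) = 3*(9 - 3*b*x) = 27 - 9*b*x)
L(-157, -601) + J = (27 - 9*(-601)*(-157)) + 234993 = (27 - 849213) + 234993 = -849186 + 234993 = -614193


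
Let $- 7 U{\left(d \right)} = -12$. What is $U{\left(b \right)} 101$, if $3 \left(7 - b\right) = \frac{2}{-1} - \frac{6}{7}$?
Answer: $\frac{1212}{7} \approx 173.14$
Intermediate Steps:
$b = \frac{167}{21}$ ($b = 7 - \frac{\frac{2}{-1} - \frac{6}{7}}{3} = 7 - \frac{2 \left(-1\right) - \frac{6}{7}}{3} = 7 - \frac{-2 - \frac{6}{7}}{3} = 7 - - \frac{20}{21} = 7 + \frac{20}{21} = \frac{167}{21} \approx 7.9524$)
$U{\left(d \right)} = \frac{12}{7}$ ($U{\left(d \right)} = \left(- \frac{1}{7}\right) \left(-12\right) = \frac{12}{7}$)
$U{\left(b \right)} 101 = \frac{12}{7} \cdot 101 = \frac{1212}{7}$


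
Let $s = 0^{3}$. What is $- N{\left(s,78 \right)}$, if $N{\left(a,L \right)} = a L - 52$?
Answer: $52$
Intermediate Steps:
$s = 0$
$N{\left(a,L \right)} = -52 + L a$ ($N{\left(a,L \right)} = L a - 52 = -52 + L a$)
$- N{\left(s,78 \right)} = - (-52 + 78 \cdot 0) = - (-52 + 0) = \left(-1\right) \left(-52\right) = 52$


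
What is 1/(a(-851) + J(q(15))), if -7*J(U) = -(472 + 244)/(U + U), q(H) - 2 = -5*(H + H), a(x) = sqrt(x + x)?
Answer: -92722/456719489 - 268324*I*sqrt(1702)/456719489 ≈ -0.00020302 - 0.024238*I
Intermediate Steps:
a(x) = sqrt(2)*sqrt(x) (a(x) = sqrt(2*x) = sqrt(2)*sqrt(x))
q(H) = 2 - 10*H (q(H) = 2 - 5*(H + H) = 2 - 10*H)
J(U) = 358/(7*U) (J(U) = -(-1)*(472 + 244)/(U + U)/7 = -(-1)*716/((2*U))/7 = -(-1)*716*(1/(2*U))/7 = -(-1)*358/U/7 = -(-358)/(7*U) = 358/(7*U))
1/(a(-851) + J(q(15))) = 1/(sqrt(2)*sqrt(-851) + 358/(7*(2 - 10*15))) = 1/(sqrt(2)*(I*sqrt(851)) + 358/(7*(2 - 150))) = 1/(I*sqrt(1702) + (358/7)/(-148)) = 1/(I*sqrt(1702) + (358/7)*(-1/148)) = 1/(I*sqrt(1702) - 179/518) = 1/(-179/518 + I*sqrt(1702))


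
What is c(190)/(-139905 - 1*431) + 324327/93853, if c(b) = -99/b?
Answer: 8647812527127/2502481375520 ≈ 3.4557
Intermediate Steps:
c(190)/(-139905 - 1*431) + 324327/93853 = (-99/190)/(-139905 - 1*431) + 324327/93853 = (-99*1/190)/(-139905 - 431) + 324327*(1/93853) = -99/190/(-140336) + 324327/93853 = -99/190*(-1/140336) + 324327/93853 = 99/26663840 + 324327/93853 = 8647812527127/2502481375520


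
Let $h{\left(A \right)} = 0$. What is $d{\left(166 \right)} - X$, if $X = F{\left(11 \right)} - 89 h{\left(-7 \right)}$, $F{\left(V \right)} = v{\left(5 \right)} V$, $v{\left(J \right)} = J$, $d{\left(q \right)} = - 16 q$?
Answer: $-2711$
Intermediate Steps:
$F{\left(V \right)} = 5 V$
$X = 55$ ($X = 5 \cdot 11 - 0 = 55 + 0 = 55$)
$d{\left(166 \right)} - X = \left(-16\right) 166 - 55 = -2656 - 55 = -2711$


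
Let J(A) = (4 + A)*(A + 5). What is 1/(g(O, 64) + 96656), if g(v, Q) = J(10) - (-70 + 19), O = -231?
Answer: 1/96917 ≈ 1.0318e-5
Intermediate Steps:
J(A) = (4 + A)*(5 + A)
g(v, Q) = 261 (g(v, Q) = (20 + 10² + 9*10) - (-70 + 19) = (20 + 100 + 90) - 1*(-51) = 210 + 51 = 261)
1/(g(O, 64) + 96656) = 1/(261 + 96656) = 1/96917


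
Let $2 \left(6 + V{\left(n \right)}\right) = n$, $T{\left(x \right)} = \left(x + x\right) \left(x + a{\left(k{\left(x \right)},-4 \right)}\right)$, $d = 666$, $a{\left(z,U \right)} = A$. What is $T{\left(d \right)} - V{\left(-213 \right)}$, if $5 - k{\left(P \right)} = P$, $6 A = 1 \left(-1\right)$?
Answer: $\frac{1774005}{2} \approx 8.87 \cdot 10^{5}$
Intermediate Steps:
$A = - \frac{1}{6}$ ($A = \frac{1 \left(-1\right)}{6} = \frac{1}{6} \left(-1\right) = - \frac{1}{6} \approx -0.16667$)
$k{\left(P \right)} = 5 - P$
$a{\left(z,U \right)} = - \frac{1}{6}$
$T{\left(x \right)} = 2 x \left(- \frac{1}{6} + x\right)$ ($T{\left(x \right)} = \left(x + x\right) \left(x - \frac{1}{6}\right) = 2 x \left(- \frac{1}{6} + x\right)$)
$V{\left(n \right)} = -6 + \frac{n}{2}$
$T{\left(d \right)} - V{\left(-213 \right)} = \frac{1}{3} \cdot 666 \left(-1 + 6 \cdot 666\right) - \left(-6 + \frac{1}{2} \left(-213\right)\right) = \frac{1}{3} \cdot 666 \left(-1 + 3996\right) - \left(-6 - \frac{213}{2}\right) = \frac{1}{3} \cdot 666 \cdot 3995 - - \frac{225}{2} = 886890 + \frac{225}{2} = \frac{1774005}{2}$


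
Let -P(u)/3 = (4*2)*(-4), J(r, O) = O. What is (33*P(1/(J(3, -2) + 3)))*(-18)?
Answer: -57024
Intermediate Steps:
P(u) = 96 (P(u) = -3*4*2*(-4) = -24*(-4) = -3*(-32) = 96)
(33*P(1/(J(3, -2) + 3)))*(-18) = (33*96)*(-18) = 3168*(-18) = -57024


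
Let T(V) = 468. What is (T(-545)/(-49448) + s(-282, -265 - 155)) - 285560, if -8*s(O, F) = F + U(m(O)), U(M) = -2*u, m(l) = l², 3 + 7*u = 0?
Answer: -7058890313/24724 ≈ -2.8551e+5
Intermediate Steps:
u = -3/7 (u = -3/7 + (⅐)*0 = -3/7 + 0 = -3/7 ≈ -0.42857)
U(M) = 6/7 (U(M) = -2*(-3/7) = 6/7)
s(O, F) = -3/28 - F/8 (s(O, F) = -(F + 6/7)/8 = -(6/7 + F)/8 = -3/28 - F/8)
(T(-545)/(-49448) + s(-282, -265 - 155)) - 285560 = (468/(-49448) + (-3/28 - (-265 - 155)/8)) - 285560 = (468*(-1/49448) + (-3/28 - ⅛*(-420))) - 285560 = (-117/12362 + (-3/28 + 105/2)) - 285560 = (-117/12362 + 1467/28) - 285560 = 1295127/24724 - 285560 = -7058890313/24724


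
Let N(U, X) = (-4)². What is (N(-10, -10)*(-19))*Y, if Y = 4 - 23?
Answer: 5776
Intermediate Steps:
Y = -19
N(U, X) = 16
(N(-10, -10)*(-19))*Y = (16*(-19))*(-19) = -304*(-19) = 5776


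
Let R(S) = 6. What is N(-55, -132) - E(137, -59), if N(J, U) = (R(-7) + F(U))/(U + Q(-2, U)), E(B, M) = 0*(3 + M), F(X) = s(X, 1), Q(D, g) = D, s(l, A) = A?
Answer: -7/134 ≈ -0.052239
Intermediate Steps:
F(X) = 1
E(B, M) = 0
N(J, U) = 7/(-2 + U) (N(J, U) = (6 + 1)/(U - 2) = 7/(-2 + U))
N(-55, -132) - E(137, -59) = 7/(-2 - 132) - 1*0 = 7/(-134) + 0 = 7*(-1/134) + 0 = -7/134 + 0 = -7/134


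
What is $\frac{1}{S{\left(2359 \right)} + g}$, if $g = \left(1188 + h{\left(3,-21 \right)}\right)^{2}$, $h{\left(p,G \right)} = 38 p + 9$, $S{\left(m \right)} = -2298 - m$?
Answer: $\frac{1}{1714064} \approx 5.8341 \cdot 10^{-7}$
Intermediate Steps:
$h{\left(p,G \right)} = 9 + 38 p$
$g = 1718721$ ($g = \left(1188 + \left(9 + 38 \cdot 3\right)\right)^{2} = \left(1188 + \left(9 + 114\right)\right)^{2} = \left(1188 + 123\right)^{2} = 1311^{2} = 1718721$)
$\frac{1}{S{\left(2359 \right)} + g} = \frac{1}{\left(-2298 - 2359\right) + 1718721} = \frac{1}{-4657 + 1718721} = \frac{1}{1714064}$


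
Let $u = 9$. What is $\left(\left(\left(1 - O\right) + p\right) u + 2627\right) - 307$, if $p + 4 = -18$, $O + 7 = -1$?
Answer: $2203$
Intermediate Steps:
$O = -8$ ($O = -7 - 1 = -8$)
$p = -22$ ($p = -4 - 18 = -22$)
$\left(\left(\left(1 - O\right) + p\right) u + 2627\right) - 307 = \left(\left(\left(1 - -8\right) - 22\right) 9 + 2627\right) - 307 = \left(\left(\left(1 + 8\right) - 22\right) 9 + 2627\right) - 307 = \left(\left(9 - 22\right) 9 + 2627\right) - 307 = \left(\left(-13\right) 9 + 2627\right) - 307 = \left(-117 + 2627\right) - 307 = 2510 - 307 = 2203$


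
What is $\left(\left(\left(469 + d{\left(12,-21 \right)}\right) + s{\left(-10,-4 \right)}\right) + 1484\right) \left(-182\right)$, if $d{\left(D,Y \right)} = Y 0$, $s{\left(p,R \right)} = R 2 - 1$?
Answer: $-353808$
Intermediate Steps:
$s{\left(p,R \right)} = -1 + 2 R$ ($s{\left(p,R \right)} = 2 R - 1 = -1 + 2 R$)
$d{\left(D,Y \right)} = 0$
$\left(\left(\left(469 + d{\left(12,-21 \right)}\right) + s{\left(-10,-4 \right)}\right) + 1484\right) \left(-182\right) = \left(\left(\left(469 + 0\right) + \left(-1 + 2 \left(-4\right)\right)\right) + 1484\right) \left(-182\right) = \left(\left(469 - 9\right) + 1484\right) \left(-182\right) = \left(460 + 1484\right) \left(-182\right) = 1944 \left(-182\right) = -353808$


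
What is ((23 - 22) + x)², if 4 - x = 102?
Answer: 9409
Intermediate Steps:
x = -98 (x = 4 - 1*102 = 4 - 102 = -98)
((23 - 22) + x)² = ((23 - 22) - 98)² = (1 - 98)² = (-97)² = 9409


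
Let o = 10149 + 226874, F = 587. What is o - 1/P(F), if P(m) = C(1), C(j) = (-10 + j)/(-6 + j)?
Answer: 2133202/9 ≈ 2.3702e+5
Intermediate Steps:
C(j) = (-10 + j)/(-6 + j)
o = 237023
P(m) = 9/5 (P(m) = (-10 + 1)/(-6 + 1) = -9/(-5) = -⅕*(-9) = 9/5)
o - 1/P(F) = 237023 - 1/9/5 = 237023 - 1*5/9 = 237023 - 5/9 = 2133202/9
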